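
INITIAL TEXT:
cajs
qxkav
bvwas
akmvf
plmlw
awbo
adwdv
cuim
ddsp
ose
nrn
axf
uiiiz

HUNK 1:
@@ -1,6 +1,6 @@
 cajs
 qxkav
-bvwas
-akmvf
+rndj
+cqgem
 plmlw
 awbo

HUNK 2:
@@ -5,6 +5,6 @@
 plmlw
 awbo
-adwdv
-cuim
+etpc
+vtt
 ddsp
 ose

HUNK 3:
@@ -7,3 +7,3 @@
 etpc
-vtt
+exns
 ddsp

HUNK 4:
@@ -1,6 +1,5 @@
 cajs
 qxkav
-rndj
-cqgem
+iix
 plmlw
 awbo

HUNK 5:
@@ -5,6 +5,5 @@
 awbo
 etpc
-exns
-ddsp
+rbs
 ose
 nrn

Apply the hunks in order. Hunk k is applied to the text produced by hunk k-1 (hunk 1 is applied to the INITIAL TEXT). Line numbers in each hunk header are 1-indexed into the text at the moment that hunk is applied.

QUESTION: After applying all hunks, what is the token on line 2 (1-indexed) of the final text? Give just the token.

Answer: qxkav

Derivation:
Hunk 1: at line 1 remove [bvwas,akmvf] add [rndj,cqgem] -> 13 lines: cajs qxkav rndj cqgem plmlw awbo adwdv cuim ddsp ose nrn axf uiiiz
Hunk 2: at line 5 remove [adwdv,cuim] add [etpc,vtt] -> 13 lines: cajs qxkav rndj cqgem plmlw awbo etpc vtt ddsp ose nrn axf uiiiz
Hunk 3: at line 7 remove [vtt] add [exns] -> 13 lines: cajs qxkav rndj cqgem plmlw awbo etpc exns ddsp ose nrn axf uiiiz
Hunk 4: at line 1 remove [rndj,cqgem] add [iix] -> 12 lines: cajs qxkav iix plmlw awbo etpc exns ddsp ose nrn axf uiiiz
Hunk 5: at line 5 remove [exns,ddsp] add [rbs] -> 11 lines: cajs qxkav iix plmlw awbo etpc rbs ose nrn axf uiiiz
Final line 2: qxkav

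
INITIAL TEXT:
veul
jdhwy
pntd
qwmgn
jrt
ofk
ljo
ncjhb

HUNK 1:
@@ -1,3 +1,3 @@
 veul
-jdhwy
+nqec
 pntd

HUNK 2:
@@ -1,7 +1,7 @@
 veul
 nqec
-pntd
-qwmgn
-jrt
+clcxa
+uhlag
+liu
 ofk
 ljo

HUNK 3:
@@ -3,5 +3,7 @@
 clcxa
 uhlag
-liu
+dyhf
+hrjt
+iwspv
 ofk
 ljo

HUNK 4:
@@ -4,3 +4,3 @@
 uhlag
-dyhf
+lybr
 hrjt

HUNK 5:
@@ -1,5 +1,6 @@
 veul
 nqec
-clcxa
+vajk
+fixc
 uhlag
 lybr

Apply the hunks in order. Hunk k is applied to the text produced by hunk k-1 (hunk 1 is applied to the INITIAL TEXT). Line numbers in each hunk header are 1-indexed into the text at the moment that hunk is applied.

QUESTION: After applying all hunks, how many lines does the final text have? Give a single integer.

Answer: 11

Derivation:
Hunk 1: at line 1 remove [jdhwy] add [nqec] -> 8 lines: veul nqec pntd qwmgn jrt ofk ljo ncjhb
Hunk 2: at line 1 remove [pntd,qwmgn,jrt] add [clcxa,uhlag,liu] -> 8 lines: veul nqec clcxa uhlag liu ofk ljo ncjhb
Hunk 3: at line 3 remove [liu] add [dyhf,hrjt,iwspv] -> 10 lines: veul nqec clcxa uhlag dyhf hrjt iwspv ofk ljo ncjhb
Hunk 4: at line 4 remove [dyhf] add [lybr] -> 10 lines: veul nqec clcxa uhlag lybr hrjt iwspv ofk ljo ncjhb
Hunk 5: at line 1 remove [clcxa] add [vajk,fixc] -> 11 lines: veul nqec vajk fixc uhlag lybr hrjt iwspv ofk ljo ncjhb
Final line count: 11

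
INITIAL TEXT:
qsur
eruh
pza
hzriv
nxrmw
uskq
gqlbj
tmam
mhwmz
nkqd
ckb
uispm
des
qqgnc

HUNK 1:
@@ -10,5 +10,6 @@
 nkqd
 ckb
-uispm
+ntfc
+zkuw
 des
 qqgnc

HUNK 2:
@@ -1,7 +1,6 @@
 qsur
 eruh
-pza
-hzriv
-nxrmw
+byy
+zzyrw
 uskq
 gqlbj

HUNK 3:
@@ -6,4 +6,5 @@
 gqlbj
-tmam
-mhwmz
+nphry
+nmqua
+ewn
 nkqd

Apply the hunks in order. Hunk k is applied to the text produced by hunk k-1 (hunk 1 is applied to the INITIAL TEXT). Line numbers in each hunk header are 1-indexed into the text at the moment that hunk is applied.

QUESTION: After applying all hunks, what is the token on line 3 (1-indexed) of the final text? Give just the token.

Hunk 1: at line 10 remove [uispm] add [ntfc,zkuw] -> 15 lines: qsur eruh pza hzriv nxrmw uskq gqlbj tmam mhwmz nkqd ckb ntfc zkuw des qqgnc
Hunk 2: at line 1 remove [pza,hzriv,nxrmw] add [byy,zzyrw] -> 14 lines: qsur eruh byy zzyrw uskq gqlbj tmam mhwmz nkqd ckb ntfc zkuw des qqgnc
Hunk 3: at line 6 remove [tmam,mhwmz] add [nphry,nmqua,ewn] -> 15 lines: qsur eruh byy zzyrw uskq gqlbj nphry nmqua ewn nkqd ckb ntfc zkuw des qqgnc
Final line 3: byy

Answer: byy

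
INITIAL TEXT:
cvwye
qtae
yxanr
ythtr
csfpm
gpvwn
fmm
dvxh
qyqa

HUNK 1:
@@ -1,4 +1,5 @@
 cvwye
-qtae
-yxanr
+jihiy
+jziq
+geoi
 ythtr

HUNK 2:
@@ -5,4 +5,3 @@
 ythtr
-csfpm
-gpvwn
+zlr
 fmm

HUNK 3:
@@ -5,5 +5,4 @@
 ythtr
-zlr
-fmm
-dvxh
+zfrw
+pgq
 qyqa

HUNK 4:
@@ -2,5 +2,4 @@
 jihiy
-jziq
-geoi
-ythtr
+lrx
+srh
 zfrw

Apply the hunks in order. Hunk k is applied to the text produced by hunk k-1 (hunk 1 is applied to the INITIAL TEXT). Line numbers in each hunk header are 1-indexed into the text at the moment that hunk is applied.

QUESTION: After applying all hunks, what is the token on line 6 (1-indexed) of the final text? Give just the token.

Hunk 1: at line 1 remove [qtae,yxanr] add [jihiy,jziq,geoi] -> 10 lines: cvwye jihiy jziq geoi ythtr csfpm gpvwn fmm dvxh qyqa
Hunk 2: at line 5 remove [csfpm,gpvwn] add [zlr] -> 9 lines: cvwye jihiy jziq geoi ythtr zlr fmm dvxh qyqa
Hunk 3: at line 5 remove [zlr,fmm,dvxh] add [zfrw,pgq] -> 8 lines: cvwye jihiy jziq geoi ythtr zfrw pgq qyqa
Hunk 4: at line 2 remove [jziq,geoi,ythtr] add [lrx,srh] -> 7 lines: cvwye jihiy lrx srh zfrw pgq qyqa
Final line 6: pgq

Answer: pgq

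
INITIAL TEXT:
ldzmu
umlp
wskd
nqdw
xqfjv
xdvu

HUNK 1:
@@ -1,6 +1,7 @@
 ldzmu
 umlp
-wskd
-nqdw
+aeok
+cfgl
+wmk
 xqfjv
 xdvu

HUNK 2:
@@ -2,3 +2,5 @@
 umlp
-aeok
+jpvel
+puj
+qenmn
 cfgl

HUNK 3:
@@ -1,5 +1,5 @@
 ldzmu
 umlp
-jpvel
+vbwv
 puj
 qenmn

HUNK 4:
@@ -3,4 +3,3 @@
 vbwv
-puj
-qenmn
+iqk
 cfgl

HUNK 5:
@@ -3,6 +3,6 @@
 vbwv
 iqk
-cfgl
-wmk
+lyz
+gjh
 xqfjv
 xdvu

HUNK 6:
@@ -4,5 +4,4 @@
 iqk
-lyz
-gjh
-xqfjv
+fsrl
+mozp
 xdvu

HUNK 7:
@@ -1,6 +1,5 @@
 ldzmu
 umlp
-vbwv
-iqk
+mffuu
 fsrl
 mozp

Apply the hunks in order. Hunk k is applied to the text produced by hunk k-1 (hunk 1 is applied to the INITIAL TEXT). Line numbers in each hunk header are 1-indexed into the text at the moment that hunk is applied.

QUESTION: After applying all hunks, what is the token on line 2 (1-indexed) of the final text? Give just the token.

Hunk 1: at line 1 remove [wskd,nqdw] add [aeok,cfgl,wmk] -> 7 lines: ldzmu umlp aeok cfgl wmk xqfjv xdvu
Hunk 2: at line 2 remove [aeok] add [jpvel,puj,qenmn] -> 9 lines: ldzmu umlp jpvel puj qenmn cfgl wmk xqfjv xdvu
Hunk 3: at line 1 remove [jpvel] add [vbwv] -> 9 lines: ldzmu umlp vbwv puj qenmn cfgl wmk xqfjv xdvu
Hunk 4: at line 3 remove [puj,qenmn] add [iqk] -> 8 lines: ldzmu umlp vbwv iqk cfgl wmk xqfjv xdvu
Hunk 5: at line 3 remove [cfgl,wmk] add [lyz,gjh] -> 8 lines: ldzmu umlp vbwv iqk lyz gjh xqfjv xdvu
Hunk 6: at line 4 remove [lyz,gjh,xqfjv] add [fsrl,mozp] -> 7 lines: ldzmu umlp vbwv iqk fsrl mozp xdvu
Hunk 7: at line 1 remove [vbwv,iqk] add [mffuu] -> 6 lines: ldzmu umlp mffuu fsrl mozp xdvu
Final line 2: umlp

Answer: umlp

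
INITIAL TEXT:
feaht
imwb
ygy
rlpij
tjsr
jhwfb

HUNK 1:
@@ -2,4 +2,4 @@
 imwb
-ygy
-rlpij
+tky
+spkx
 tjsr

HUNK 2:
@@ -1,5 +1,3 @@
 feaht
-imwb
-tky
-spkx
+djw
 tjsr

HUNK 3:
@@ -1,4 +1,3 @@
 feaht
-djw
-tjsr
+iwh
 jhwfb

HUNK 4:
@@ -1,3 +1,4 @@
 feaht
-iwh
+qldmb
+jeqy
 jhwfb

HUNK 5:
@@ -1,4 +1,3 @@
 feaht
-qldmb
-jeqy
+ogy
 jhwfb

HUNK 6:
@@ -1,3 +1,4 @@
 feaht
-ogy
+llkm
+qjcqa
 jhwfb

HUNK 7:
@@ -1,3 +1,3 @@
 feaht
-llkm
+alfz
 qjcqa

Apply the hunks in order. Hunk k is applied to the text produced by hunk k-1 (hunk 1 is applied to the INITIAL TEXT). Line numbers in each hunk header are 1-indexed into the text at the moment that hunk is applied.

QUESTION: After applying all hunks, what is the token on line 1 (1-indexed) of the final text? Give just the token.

Answer: feaht

Derivation:
Hunk 1: at line 2 remove [ygy,rlpij] add [tky,spkx] -> 6 lines: feaht imwb tky spkx tjsr jhwfb
Hunk 2: at line 1 remove [imwb,tky,spkx] add [djw] -> 4 lines: feaht djw tjsr jhwfb
Hunk 3: at line 1 remove [djw,tjsr] add [iwh] -> 3 lines: feaht iwh jhwfb
Hunk 4: at line 1 remove [iwh] add [qldmb,jeqy] -> 4 lines: feaht qldmb jeqy jhwfb
Hunk 5: at line 1 remove [qldmb,jeqy] add [ogy] -> 3 lines: feaht ogy jhwfb
Hunk 6: at line 1 remove [ogy] add [llkm,qjcqa] -> 4 lines: feaht llkm qjcqa jhwfb
Hunk 7: at line 1 remove [llkm] add [alfz] -> 4 lines: feaht alfz qjcqa jhwfb
Final line 1: feaht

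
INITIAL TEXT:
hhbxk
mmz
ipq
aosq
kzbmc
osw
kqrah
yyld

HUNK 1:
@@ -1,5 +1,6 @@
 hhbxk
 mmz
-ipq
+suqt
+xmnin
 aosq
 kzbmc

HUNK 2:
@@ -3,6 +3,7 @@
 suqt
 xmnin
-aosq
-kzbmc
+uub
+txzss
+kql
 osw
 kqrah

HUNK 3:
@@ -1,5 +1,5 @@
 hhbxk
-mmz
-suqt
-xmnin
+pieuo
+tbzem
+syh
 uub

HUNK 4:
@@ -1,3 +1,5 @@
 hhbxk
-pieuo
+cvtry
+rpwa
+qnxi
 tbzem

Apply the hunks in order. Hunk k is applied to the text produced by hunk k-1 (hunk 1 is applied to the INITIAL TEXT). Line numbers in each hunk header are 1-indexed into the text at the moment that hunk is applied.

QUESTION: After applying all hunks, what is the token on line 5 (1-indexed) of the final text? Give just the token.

Hunk 1: at line 1 remove [ipq] add [suqt,xmnin] -> 9 lines: hhbxk mmz suqt xmnin aosq kzbmc osw kqrah yyld
Hunk 2: at line 3 remove [aosq,kzbmc] add [uub,txzss,kql] -> 10 lines: hhbxk mmz suqt xmnin uub txzss kql osw kqrah yyld
Hunk 3: at line 1 remove [mmz,suqt,xmnin] add [pieuo,tbzem,syh] -> 10 lines: hhbxk pieuo tbzem syh uub txzss kql osw kqrah yyld
Hunk 4: at line 1 remove [pieuo] add [cvtry,rpwa,qnxi] -> 12 lines: hhbxk cvtry rpwa qnxi tbzem syh uub txzss kql osw kqrah yyld
Final line 5: tbzem

Answer: tbzem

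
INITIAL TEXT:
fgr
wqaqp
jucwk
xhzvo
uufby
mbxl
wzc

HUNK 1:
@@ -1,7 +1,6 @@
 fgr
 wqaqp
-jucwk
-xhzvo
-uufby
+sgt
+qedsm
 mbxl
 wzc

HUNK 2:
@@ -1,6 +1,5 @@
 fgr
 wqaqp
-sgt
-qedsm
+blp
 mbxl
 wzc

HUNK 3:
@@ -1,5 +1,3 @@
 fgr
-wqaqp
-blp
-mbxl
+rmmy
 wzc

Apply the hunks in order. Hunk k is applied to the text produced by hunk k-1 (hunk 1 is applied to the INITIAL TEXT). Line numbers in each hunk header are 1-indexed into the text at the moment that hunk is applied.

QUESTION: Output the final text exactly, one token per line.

Answer: fgr
rmmy
wzc

Derivation:
Hunk 1: at line 1 remove [jucwk,xhzvo,uufby] add [sgt,qedsm] -> 6 lines: fgr wqaqp sgt qedsm mbxl wzc
Hunk 2: at line 1 remove [sgt,qedsm] add [blp] -> 5 lines: fgr wqaqp blp mbxl wzc
Hunk 3: at line 1 remove [wqaqp,blp,mbxl] add [rmmy] -> 3 lines: fgr rmmy wzc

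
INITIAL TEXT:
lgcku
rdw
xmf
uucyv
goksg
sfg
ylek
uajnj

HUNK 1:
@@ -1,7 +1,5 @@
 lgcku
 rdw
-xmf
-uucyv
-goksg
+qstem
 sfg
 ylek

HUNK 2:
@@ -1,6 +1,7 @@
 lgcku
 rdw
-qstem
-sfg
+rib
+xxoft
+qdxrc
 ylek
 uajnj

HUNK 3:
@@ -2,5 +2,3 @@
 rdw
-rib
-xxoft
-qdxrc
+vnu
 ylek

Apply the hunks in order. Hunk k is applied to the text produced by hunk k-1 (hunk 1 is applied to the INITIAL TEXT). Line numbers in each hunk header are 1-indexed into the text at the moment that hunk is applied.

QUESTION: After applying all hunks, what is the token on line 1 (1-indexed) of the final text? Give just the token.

Answer: lgcku

Derivation:
Hunk 1: at line 1 remove [xmf,uucyv,goksg] add [qstem] -> 6 lines: lgcku rdw qstem sfg ylek uajnj
Hunk 2: at line 1 remove [qstem,sfg] add [rib,xxoft,qdxrc] -> 7 lines: lgcku rdw rib xxoft qdxrc ylek uajnj
Hunk 3: at line 2 remove [rib,xxoft,qdxrc] add [vnu] -> 5 lines: lgcku rdw vnu ylek uajnj
Final line 1: lgcku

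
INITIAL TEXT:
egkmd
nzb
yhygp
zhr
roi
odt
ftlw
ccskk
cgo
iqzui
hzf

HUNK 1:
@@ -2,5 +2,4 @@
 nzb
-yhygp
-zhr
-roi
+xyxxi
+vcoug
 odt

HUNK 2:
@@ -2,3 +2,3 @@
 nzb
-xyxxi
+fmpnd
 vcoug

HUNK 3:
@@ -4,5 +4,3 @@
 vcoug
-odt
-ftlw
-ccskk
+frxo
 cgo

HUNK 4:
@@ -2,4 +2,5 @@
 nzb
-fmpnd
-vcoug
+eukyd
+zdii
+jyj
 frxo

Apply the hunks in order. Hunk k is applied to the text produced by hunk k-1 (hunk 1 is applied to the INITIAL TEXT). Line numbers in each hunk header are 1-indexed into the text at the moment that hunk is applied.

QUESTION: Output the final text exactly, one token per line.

Answer: egkmd
nzb
eukyd
zdii
jyj
frxo
cgo
iqzui
hzf

Derivation:
Hunk 1: at line 2 remove [yhygp,zhr,roi] add [xyxxi,vcoug] -> 10 lines: egkmd nzb xyxxi vcoug odt ftlw ccskk cgo iqzui hzf
Hunk 2: at line 2 remove [xyxxi] add [fmpnd] -> 10 lines: egkmd nzb fmpnd vcoug odt ftlw ccskk cgo iqzui hzf
Hunk 3: at line 4 remove [odt,ftlw,ccskk] add [frxo] -> 8 lines: egkmd nzb fmpnd vcoug frxo cgo iqzui hzf
Hunk 4: at line 2 remove [fmpnd,vcoug] add [eukyd,zdii,jyj] -> 9 lines: egkmd nzb eukyd zdii jyj frxo cgo iqzui hzf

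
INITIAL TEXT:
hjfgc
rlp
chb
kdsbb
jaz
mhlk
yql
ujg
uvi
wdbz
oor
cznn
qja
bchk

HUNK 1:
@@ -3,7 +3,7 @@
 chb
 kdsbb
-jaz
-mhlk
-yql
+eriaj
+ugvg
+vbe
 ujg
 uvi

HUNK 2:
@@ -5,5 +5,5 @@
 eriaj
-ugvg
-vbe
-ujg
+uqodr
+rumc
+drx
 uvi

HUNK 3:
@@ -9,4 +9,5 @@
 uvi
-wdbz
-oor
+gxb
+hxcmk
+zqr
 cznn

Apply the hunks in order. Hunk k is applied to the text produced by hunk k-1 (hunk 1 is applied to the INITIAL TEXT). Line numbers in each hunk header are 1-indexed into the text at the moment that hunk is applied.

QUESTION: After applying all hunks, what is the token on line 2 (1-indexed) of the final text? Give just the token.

Hunk 1: at line 3 remove [jaz,mhlk,yql] add [eriaj,ugvg,vbe] -> 14 lines: hjfgc rlp chb kdsbb eriaj ugvg vbe ujg uvi wdbz oor cznn qja bchk
Hunk 2: at line 5 remove [ugvg,vbe,ujg] add [uqodr,rumc,drx] -> 14 lines: hjfgc rlp chb kdsbb eriaj uqodr rumc drx uvi wdbz oor cznn qja bchk
Hunk 3: at line 9 remove [wdbz,oor] add [gxb,hxcmk,zqr] -> 15 lines: hjfgc rlp chb kdsbb eriaj uqodr rumc drx uvi gxb hxcmk zqr cznn qja bchk
Final line 2: rlp

Answer: rlp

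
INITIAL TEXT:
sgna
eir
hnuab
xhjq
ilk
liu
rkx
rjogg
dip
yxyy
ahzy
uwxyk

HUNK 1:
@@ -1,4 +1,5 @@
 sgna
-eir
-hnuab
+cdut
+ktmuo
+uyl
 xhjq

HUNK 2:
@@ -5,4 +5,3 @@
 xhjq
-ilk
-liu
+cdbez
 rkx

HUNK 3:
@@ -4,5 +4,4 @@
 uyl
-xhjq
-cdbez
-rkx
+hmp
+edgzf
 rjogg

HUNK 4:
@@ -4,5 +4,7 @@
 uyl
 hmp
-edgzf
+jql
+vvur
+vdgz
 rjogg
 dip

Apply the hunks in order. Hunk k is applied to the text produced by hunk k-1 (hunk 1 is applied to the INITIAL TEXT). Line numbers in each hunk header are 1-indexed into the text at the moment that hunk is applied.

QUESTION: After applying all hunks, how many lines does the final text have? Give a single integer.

Hunk 1: at line 1 remove [eir,hnuab] add [cdut,ktmuo,uyl] -> 13 lines: sgna cdut ktmuo uyl xhjq ilk liu rkx rjogg dip yxyy ahzy uwxyk
Hunk 2: at line 5 remove [ilk,liu] add [cdbez] -> 12 lines: sgna cdut ktmuo uyl xhjq cdbez rkx rjogg dip yxyy ahzy uwxyk
Hunk 3: at line 4 remove [xhjq,cdbez,rkx] add [hmp,edgzf] -> 11 lines: sgna cdut ktmuo uyl hmp edgzf rjogg dip yxyy ahzy uwxyk
Hunk 4: at line 4 remove [edgzf] add [jql,vvur,vdgz] -> 13 lines: sgna cdut ktmuo uyl hmp jql vvur vdgz rjogg dip yxyy ahzy uwxyk
Final line count: 13

Answer: 13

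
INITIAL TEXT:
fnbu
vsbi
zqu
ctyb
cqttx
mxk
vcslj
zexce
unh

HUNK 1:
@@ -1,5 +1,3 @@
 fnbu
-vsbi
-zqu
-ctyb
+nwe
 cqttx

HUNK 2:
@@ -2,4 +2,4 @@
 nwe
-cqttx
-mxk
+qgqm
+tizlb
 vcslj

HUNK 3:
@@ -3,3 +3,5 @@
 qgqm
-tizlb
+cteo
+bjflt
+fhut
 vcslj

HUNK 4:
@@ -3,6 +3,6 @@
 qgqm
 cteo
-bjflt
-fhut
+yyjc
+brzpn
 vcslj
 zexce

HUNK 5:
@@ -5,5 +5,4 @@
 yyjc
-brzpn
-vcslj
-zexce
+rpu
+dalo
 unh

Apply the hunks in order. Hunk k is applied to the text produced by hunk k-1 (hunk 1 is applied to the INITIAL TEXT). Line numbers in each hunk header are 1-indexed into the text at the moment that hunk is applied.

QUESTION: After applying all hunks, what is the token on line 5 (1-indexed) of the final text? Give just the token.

Hunk 1: at line 1 remove [vsbi,zqu,ctyb] add [nwe] -> 7 lines: fnbu nwe cqttx mxk vcslj zexce unh
Hunk 2: at line 2 remove [cqttx,mxk] add [qgqm,tizlb] -> 7 lines: fnbu nwe qgqm tizlb vcslj zexce unh
Hunk 3: at line 3 remove [tizlb] add [cteo,bjflt,fhut] -> 9 lines: fnbu nwe qgqm cteo bjflt fhut vcslj zexce unh
Hunk 4: at line 3 remove [bjflt,fhut] add [yyjc,brzpn] -> 9 lines: fnbu nwe qgqm cteo yyjc brzpn vcslj zexce unh
Hunk 5: at line 5 remove [brzpn,vcslj,zexce] add [rpu,dalo] -> 8 lines: fnbu nwe qgqm cteo yyjc rpu dalo unh
Final line 5: yyjc

Answer: yyjc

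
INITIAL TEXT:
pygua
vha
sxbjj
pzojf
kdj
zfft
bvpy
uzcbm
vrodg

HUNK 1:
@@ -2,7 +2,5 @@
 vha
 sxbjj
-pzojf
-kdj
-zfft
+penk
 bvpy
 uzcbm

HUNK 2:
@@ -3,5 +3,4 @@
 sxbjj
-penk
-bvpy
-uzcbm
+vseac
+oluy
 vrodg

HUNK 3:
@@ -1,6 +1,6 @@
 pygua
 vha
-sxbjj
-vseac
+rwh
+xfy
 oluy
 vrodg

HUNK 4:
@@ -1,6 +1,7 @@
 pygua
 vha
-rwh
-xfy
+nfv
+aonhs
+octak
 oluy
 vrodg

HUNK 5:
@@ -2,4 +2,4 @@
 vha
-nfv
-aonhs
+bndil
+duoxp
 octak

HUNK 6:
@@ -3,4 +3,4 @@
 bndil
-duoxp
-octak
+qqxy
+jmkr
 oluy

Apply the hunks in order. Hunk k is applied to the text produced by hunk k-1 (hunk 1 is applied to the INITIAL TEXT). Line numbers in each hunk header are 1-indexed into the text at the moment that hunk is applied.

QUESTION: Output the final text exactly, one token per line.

Hunk 1: at line 2 remove [pzojf,kdj,zfft] add [penk] -> 7 lines: pygua vha sxbjj penk bvpy uzcbm vrodg
Hunk 2: at line 3 remove [penk,bvpy,uzcbm] add [vseac,oluy] -> 6 lines: pygua vha sxbjj vseac oluy vrodg
Hunk 3: at line 1 remove [sxbjj,vseac] add [rwh,xfy] -> 6 lines: pygua vha rwh xfy oluy vrodg
Hunk 4: at line 1 remove [rwh,xfy] add [nfv,aonhs,octak] -> 7 lines: pygua vha nfv aonhs octak oluy vrodg
Hunk 5: at line 2 remove [nfv,aonhs] add [bndil,duoxp] -> 7 lines: pygua vha bndil duoxp octak oluy vrodg
Hunk 6: at line 3 remove [duoxp,octak] add [qqxy,jmkr] -> 7 lines: pygua vha bndil qqxy jmkr oluy vrodg

Answer: pygua
vha
bndil
qqxy
jmkr
oluy
vrodg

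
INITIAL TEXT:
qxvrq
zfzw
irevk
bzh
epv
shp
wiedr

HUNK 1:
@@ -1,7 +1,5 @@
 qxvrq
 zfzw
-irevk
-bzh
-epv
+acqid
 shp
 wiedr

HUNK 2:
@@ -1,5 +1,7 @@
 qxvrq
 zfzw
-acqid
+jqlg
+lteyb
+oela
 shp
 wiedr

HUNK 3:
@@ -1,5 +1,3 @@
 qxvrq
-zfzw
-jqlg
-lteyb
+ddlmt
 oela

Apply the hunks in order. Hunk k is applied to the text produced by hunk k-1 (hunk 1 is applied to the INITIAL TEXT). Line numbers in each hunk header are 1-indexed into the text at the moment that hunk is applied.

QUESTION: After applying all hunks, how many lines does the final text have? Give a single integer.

Hunk 1: at line 1 remove [irevk,bzh,epv] add [acqid] -> 5 lines: qxvrq zfzw acqid shp wiedr
Hunk 2: at line 1 remove [acqid] add [jqlg,lteyb,oela] -> 7 lines: qxvrq zfzw jqlg lteyb oela shp wiedr
Hunk 3: at line 1 remove [zfzw,jqlg,lteyb] add [ddlmt] -> 5 lines: qxvrq ddlmt oela shp wiedr
Final line count: 5

Answer: 5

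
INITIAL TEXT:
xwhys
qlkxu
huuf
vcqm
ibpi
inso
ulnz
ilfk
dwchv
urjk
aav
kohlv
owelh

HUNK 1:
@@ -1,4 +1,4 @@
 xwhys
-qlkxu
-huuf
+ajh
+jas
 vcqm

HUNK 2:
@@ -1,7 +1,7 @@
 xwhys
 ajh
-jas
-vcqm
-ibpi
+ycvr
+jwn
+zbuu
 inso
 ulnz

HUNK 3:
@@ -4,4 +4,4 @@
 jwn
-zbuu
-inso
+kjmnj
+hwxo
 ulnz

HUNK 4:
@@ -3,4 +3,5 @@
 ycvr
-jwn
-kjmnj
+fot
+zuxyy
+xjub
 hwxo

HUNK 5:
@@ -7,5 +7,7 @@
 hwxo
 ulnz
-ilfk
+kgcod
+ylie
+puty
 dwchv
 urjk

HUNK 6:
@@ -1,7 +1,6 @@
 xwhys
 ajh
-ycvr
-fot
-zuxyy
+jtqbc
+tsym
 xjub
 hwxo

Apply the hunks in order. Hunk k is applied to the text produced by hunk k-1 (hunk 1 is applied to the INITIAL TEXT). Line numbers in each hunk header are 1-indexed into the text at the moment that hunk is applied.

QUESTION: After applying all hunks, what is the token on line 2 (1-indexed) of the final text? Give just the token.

Hunk 1: at line 1 remove [qlkxu,huuf] add [ajh,jas] -> 13 lines: xwhys ajh jas vcqm ibpi inso ulnz ilfk dwchv urjk aav kohlv owelh
Hunk 2: at line 1 remove [jas,vcqm,ibpi] add [ycvr,jwn,zbuu] -> 13 lines: xwhys ajh ycvr jwn zbuu inso ulnz ilfk dwchv urjk aav kohlv owelh
Hunk 3: at line 4 remove [zbuu,inso] add [kjmnj,hwxo] -> 13 lines: xwhys ajh ycvr jwn kjmnj hwxo ulnz ilfk dwchv urjk aav kohlv owelh
Hunk 4: at line 3 remove [jwn,kjmnj] add [fot,zuxyy,xjub] -> 14 lines: xwhys ajh ycvr fot zuxyy xjub hwxo ulnz ilfk dwchv urjk aav kohlv owelh
Hunk 5: at line 7 remove [ilfk] add [kgcod,ylie,puty] -> 16 lines: xwhys ajh ycvr fot zuxyy xjub hwxo ulnz kgcod ylie puty dwchv urjk aav kohlv owelh
Hunk 6: at line 1 remove [ycvr,fot,zuxyy] add [jtqbc,tsym] -> 15 lines: xwhys ajh jtqbc tsym xjub hwxo ulnz kgcod ylie puty dwchv urjk aav kohlv owelh
Final line 2: ajh

Answer: ajh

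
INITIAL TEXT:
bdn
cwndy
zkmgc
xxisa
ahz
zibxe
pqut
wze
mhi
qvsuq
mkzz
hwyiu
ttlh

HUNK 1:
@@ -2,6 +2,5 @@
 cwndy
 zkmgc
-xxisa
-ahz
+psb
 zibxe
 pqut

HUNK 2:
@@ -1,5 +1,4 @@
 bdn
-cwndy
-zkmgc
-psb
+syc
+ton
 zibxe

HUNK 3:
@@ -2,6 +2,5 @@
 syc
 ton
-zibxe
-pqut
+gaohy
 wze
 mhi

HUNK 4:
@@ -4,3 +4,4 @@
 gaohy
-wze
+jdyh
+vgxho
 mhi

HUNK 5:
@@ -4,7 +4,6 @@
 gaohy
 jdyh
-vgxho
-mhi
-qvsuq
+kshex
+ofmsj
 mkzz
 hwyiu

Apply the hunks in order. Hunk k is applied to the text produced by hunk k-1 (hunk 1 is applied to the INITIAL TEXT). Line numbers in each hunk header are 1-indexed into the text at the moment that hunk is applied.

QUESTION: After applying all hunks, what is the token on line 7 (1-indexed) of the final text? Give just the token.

Hunk 1: at line 2 remove [xxisa,ahz] add [psb] -> 12 lines: bdn cwndy zkmgc psb zibxe pqut wze mhi qvsuq mkzz hwyiu ttlh
Hunk 2: at line 1 remove [cwndy,zkmgc,psb] add [syc,ton] -> 11 lines: bdn syc ton zibxe pqut wze mhi qvsuq mkzz hwyiu ttlh
Hunk 3: at line 2 remove [zibxe,pqut] add [gaohy] -> 10 lines: bdn syc ton gaohy wze mhi qvsuq mkzz hwyiu ttlh
Hunk 4: at line 4 remove [wze] add [jdyh,vgxho] -> 11 lines: bdn syc ton gaohy jdyh vgxho mhi qvsuq mkzz hwyiu ttlh
Hunk 5: at line 4 remove [vgxho,mhi,qvsuq] add [kshex,ofmsj] -> 10 lines: bdn syc ton gaohy jdyh kshex ofmsj mkzz hwyiu ttlh
Final line 7: ofmsj

Answer: ofmsj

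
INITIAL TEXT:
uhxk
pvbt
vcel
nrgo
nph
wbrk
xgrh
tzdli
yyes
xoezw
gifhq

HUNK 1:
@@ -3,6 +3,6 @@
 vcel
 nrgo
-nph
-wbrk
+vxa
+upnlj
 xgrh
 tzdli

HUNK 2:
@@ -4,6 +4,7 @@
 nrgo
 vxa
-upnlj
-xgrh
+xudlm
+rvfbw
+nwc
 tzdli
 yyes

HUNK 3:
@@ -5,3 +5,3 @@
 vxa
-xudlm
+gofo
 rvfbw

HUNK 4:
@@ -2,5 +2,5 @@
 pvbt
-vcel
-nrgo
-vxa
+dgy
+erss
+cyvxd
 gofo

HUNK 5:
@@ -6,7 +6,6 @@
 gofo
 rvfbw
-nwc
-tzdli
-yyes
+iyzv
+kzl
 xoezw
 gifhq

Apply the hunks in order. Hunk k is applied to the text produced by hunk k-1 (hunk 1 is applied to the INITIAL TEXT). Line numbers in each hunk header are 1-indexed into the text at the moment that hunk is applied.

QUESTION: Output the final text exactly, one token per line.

Hunk 1: at line 3 remove [nph,wbrk] add [vxa,upnlj] -> 11 lines: uhxk pvbt vcel nrgo vxa upnlj xgrh tzdli yyes xoezw gifhq
Hunk 2: at line 4 remove [upnlj,xgrh] add [xudlm,rvfbw,nwc] -> 12 lines: uhxk pvbt vcel nrgo vxa xudlm rvfbw nwc tzdli yyes xoezw gifhq
Hunk 3: at line 5 remove [xudlm] add [gofo] -> 12 lines: uhxk pvbt vcel nrgo vxa gofo rvfbw nwc tzdli yyes xoezw gifhq
Hunk 4: at line 2 remove [vcel,nrgo,vxa] add [dgy,erss,cyvxd] -> 12 lines: uhxk pvbt dgy erss cyvxd gofo rvfbw nwc tzdli yyes xoezw gifhq
Hunk 5: at line 6 remove [nwc,tzdli,yyes] add [iyzv,kzl] -> 11 lines: uhxk pvbt dgy erss cyvxd gofo rvfbw iyzv kzl xoezw gifhq

Answer: uhxk
pvbt
dgy
erss
cyvxd
gofo
rvfbw
iyzv
kzl
xoezw
gifhq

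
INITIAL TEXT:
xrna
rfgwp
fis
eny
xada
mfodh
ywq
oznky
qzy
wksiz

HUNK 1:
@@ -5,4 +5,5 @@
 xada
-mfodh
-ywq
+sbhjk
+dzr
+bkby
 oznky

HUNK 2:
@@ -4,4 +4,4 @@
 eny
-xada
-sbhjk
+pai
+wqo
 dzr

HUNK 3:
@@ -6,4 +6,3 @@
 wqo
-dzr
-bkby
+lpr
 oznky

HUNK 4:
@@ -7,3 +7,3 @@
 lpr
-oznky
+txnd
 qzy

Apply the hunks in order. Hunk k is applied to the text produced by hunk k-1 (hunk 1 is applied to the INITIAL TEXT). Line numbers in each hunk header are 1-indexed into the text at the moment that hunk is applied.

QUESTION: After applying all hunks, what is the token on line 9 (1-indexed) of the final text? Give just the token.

Hunk 1: at line 5 remove [mfodh,ywq] add [sbhjk,dzr,bkby] -> 11 lines: xrna rfgwp fis eny xada sbhjk dzr bkby oznky qzy wksiz
Hunk 2: at line 4 remove [xada,sbhjk] add [pai,wqo] -> 11 lines: xrna rfgwp fis eny pai wqo dzr bkby oznky qzy wksiz
Hunk 3: at line 6 remove [dzr,bkby] add [lpr] -> 10 lines: xrna rfgwp fis eny pai wqo lpr oznky qzy wksiz
Hunk 4: at line 7 remove [oznky] add [txnd] -> 10 lines: xrna rfgwp fis eny pai wqo lpr txnd qzy wksiz
Final line 9: qzy

Answer: qzy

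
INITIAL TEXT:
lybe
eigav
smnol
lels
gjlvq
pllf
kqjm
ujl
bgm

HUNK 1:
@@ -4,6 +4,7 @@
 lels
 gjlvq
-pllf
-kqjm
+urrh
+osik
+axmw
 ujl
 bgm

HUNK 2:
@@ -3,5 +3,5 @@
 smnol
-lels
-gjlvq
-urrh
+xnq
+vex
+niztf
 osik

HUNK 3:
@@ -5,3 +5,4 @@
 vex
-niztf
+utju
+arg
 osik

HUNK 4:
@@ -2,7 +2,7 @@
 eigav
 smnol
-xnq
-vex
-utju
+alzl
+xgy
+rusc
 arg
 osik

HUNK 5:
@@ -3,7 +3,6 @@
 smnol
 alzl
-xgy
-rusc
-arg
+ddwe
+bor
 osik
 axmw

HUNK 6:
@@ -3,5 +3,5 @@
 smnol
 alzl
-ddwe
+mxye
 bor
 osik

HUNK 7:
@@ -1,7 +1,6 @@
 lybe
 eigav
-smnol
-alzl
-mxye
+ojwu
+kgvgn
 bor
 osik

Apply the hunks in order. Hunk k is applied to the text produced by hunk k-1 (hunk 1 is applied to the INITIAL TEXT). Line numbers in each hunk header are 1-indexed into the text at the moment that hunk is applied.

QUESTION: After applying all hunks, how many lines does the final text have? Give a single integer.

Hunk 1: at line 4 remove [pllf,kqjm] add [urrh,osik,axmw] -> 10 lines: lybe eigav smnol lels gjlvq urrh osik axmw ujl bgm
Hunk 2: at line 3 remove [lels,gjlvq,urrh] add [xnq,vex,niztf] -> 10 lines: lybe eigav smnol xnq vex niztf osik axmw ujl bgm
Hunk 3: at line 5 remove [niztf] add [utju,arg] -> 11 lines: lybe eigav smnol xnq vex utju arg osik axmw ujl bgm
Hunk 4: at line 2 remove [xnq,vex,utju] add [alzl,xgy,rusc] -> 11 lines: lybe eigav smnol alzl xgy rusc arg osik axmw ujl bgm
Hunk 5: at line 3 remove [xgy,rusc,arg] add [ddwe,bor] -> 10 lines: lybe eigav smnol alzl ddwe bor osik axmw ujl bgm
Hunk 6: at line 3 remove [ddwe] add [mxye] -> 10 lines: lybe eigav smnol alzl mxye bor osik axmw ujl bgm
Hunk 7: at line 1 remove [smnol,alzl,mxye] add [ojwu,kgvgn] -> 9 lines: lybe eigav ojwu kgvgn bor osik axmw ujl bgm
Final line count: 9

Answer: 9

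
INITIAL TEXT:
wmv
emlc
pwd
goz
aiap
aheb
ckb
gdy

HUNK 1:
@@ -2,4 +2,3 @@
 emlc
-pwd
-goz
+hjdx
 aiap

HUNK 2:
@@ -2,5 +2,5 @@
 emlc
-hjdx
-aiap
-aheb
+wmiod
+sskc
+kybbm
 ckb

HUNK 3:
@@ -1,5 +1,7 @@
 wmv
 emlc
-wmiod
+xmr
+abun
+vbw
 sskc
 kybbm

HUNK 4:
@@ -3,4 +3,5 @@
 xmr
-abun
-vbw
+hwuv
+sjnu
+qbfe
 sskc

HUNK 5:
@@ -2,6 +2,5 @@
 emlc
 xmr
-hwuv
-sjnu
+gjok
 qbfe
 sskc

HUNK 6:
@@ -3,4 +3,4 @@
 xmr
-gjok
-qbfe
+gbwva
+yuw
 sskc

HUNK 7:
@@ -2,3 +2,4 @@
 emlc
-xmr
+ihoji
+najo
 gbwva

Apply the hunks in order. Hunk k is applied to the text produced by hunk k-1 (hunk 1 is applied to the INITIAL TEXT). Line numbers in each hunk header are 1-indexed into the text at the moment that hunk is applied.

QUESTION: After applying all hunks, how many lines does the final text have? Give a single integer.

Answer: 10

Derivation:
Hunk 1: at line 2 remove [pwd,goz] add [hjdx] -> 7 lines: wmv emlc hjdx aiap aheb ckb gdy
Hunk 2: at line 2 remove [hjdx,aiap,aheb] add [wmiod,sskc,kybbm] -> 7 lines: wmv emlc wmiod sskc kybbm ckb gdy
Hunk 3: at line 1 remove [wmiod] add [xmr,abun,vbw] -> 9 lines: wmv emlc xmr abun vbw sskc kybbm ckb gdy
Hunk 4: at line 3 remove [abun,vbw] add [hwuv,sjnu,qbfe] -> 10 lines: wmv emlc xmr hwuv sjnu qbfe sskc kybbm ckb gdy
Hunk 5: at line 2 remove [hwuv,sjnu] add [gjok] -> 9 lines: wmv emlc xmr gjok qbfe sskc kybbm ckb gdy
Hunk 6: at line 3 remove [gjok,qbfe] add [gbwva,yuw] -> 9 lines: wmv emlc xmr gbwva yuw sskc kybbm ckb gdy
Hunk 7: at line 2 remove [xmr] add [ihoji,najo] -> 10 lines: wmv emlc ihoji najo gbwva yuw sskc kybbm ckb gdy
Final line count: 10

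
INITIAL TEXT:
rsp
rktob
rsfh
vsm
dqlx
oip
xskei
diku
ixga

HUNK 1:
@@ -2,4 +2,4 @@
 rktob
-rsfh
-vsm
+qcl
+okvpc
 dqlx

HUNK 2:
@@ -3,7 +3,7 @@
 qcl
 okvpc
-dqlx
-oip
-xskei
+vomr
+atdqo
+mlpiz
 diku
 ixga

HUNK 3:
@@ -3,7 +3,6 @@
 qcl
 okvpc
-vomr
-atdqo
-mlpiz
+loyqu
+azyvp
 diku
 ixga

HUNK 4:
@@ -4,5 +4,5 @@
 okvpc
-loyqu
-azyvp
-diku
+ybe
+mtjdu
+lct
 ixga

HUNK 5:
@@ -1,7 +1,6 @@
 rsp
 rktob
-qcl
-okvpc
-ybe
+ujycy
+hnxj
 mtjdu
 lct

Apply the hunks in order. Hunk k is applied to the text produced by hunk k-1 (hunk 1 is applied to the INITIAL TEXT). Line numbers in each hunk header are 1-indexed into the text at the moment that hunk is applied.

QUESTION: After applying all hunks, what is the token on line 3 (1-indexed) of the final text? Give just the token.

Answer: ujycy

Derivation:
Hunk 1: at line 2 remove [rsfh,vsm] add [qcl,okvpc] -> 9 lines: rsp rktob qcl okvpc dqlx oip xskei diku ixga
Hunk 2: at line 3 remove [dqlx,oip,xskei] add [vomr,atdqo,mlpiz] -> 9 lines: rsp rktob qcl okvpc vomr atdqo mlpiz diku ixga
Hunk 3: at line 3 remove [vomr,atdqo,mlpiz] add [loyqu,azyvp] -> 8 lines: rsp rktob qcl okvpc loyqu azyvp diku ixga
Hunk 4: at line 4 remove [loyqu,azyvp,diku] add [ybe,mtjdu,lct] -> 8 lines: rsp rktob qcl okvpc ybe mtjdu lct ixga
Hunk 5: at line 1 remove [qcl,okvpc,ybe] add [ujycy,hnxj] -> 7 lines: rsp rktob ujycy hnxj mtjdu lct ixga
Final line 3: ujycy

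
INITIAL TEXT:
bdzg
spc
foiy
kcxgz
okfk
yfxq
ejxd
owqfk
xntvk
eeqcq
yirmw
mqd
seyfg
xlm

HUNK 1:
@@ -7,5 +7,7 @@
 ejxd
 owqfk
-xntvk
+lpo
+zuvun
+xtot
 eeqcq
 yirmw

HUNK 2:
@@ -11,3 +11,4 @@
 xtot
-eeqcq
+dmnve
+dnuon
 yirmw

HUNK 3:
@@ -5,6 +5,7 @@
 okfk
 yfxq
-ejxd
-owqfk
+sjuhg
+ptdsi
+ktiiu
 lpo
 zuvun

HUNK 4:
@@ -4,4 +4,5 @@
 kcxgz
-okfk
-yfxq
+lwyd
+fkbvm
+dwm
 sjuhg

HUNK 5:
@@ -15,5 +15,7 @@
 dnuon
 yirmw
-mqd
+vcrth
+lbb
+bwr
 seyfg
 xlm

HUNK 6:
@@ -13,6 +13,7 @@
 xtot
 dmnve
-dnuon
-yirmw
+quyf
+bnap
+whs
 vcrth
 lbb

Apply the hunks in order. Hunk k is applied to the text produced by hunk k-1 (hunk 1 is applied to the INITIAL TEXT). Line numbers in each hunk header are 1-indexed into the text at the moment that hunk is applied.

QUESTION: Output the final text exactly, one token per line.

Hunk 1: at line 7 remove [xntvk] add [lpo,zuvun,xtot] -> 16 lines: bdzg spc foiy kcxgz okfk yfxq ejxd owqfk lpo zuvun xtot eeqcq yirmw mqd seyfg xlm
Hunk 2: at line 11 remove [eeqcq] add [dmnve,dnuon] -> 17 lines: bdzg spc foiy kcxgz okfk yfxq ejxd owqfk lpo zuvun xtot dmnve dnuon yirmw mqd seyfg xlm
Hunk 3: at line 5 remove [ejxd,owqfk] add [sjuhg,ptdsi,ktiiu] -> 18 lines: bdzg spc foiy kcxgz okfk yfxq sjuhg ptdsi ktiiu lpo zuvun xtot dmnve dnuon yirmw mqd seyfg xlm
Hunk 4: at line 4 remove [okfk,yfxq] add [lwyd,fkbvm,dwm] -> 19 lines: bdzg spc foiy kcxgz lwyd fkbvm dwm sjuhg ptdsi ktiiu lpo zuvun xtot dmnve dnuon yirmw mqd seyfg xlm
Hunk 5: at line 15 remove [mqd] add [vcrth,lbb,bwr] -> 21 lines: bdzg spc foiy kcxgz lwyd fkbvm dwm sjuhg ptdsi ktiiu lpo zuvun xtot dmnve dnuon yirmw vcrth lbb bwr seyfg xlm
Hunk 6: at line 13 remove [dnuon,yirmw] add [quyf,bnap,whs] -> 22 lines: bdzg spc foiy kcxgz lwyd fkbvm dwm sjuhg ptdsi ktiiu lpo zuvun xtot dmnve quyf bnap whs vcrth lbb bwr seyfg xlm

Answer: bdzg
spc
foiy
kcxgz
lwyd
fkbvm
dwm
sjuhg
ptdsi
ktiiu
lpo
zuvun
xtot
dmnve
quyf
bnap
whs
vcrth
lbb
bwr
seyfg
xlm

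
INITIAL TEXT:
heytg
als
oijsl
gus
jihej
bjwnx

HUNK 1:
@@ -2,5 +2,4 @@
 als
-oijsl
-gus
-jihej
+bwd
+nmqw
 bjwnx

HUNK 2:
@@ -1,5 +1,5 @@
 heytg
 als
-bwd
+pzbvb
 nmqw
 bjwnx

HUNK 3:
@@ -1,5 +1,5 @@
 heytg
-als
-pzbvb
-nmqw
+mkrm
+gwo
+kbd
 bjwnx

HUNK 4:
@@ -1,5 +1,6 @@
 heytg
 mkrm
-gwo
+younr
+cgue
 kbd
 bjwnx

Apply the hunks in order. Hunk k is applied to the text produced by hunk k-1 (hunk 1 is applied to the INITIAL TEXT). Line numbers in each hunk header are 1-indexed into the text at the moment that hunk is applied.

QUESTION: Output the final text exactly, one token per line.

Hunk 1: at line 2 remove [oijsl,gus,jihej] add [bwd,nmqw] -> 5 lines: heytg als bwd nmqw bjwnx
Hunk 2: at line 1 remove [bwd] add [pzbvb] -> 5 lines: heytg als pzbvb nmqw bjwnx
Hunk 3: at line 1 remove [als,pzbvb,nmqw] add [mkrm,gwo,kbd] -> 5 lines: heytg mkrm gwo kbd bjwnx
Hunk 4: at line 1 remove [gwo] add [younr,cgue] -> 6 lines: heytg mkrm younr cgue kbd bjwnx

Answer: heytg
mkrm
younr
cgue
kbd
bjwnx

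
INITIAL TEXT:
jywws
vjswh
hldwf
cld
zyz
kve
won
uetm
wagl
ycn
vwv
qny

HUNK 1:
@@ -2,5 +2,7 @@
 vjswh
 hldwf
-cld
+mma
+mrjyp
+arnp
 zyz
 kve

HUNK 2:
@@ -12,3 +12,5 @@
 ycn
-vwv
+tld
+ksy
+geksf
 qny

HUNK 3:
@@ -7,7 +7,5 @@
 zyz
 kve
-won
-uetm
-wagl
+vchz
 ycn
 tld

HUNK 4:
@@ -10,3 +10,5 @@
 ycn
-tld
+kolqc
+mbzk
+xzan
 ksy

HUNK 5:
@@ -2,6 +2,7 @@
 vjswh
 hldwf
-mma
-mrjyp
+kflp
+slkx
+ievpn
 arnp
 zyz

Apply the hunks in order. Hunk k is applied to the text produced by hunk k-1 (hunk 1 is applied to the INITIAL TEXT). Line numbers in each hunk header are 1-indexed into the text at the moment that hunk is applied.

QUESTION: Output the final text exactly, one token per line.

Answer: jywws
vjswh
hldwf
kflp
slkx
ievpn
arnp
zyz
kve
vchz
ycn
kolqc
mbzk
xzan
ksy
geksf
qny

Derivation:
Hunk 1: at line 2 remove [cld] add [mma,mrjyp,arnp] -> 14 lines: jywws vjswh hldwf mma mrjyp arnp zyz kve won uetm wagl ycn vwv qny
Hunk 2: at line 12 remove [vwv] add [tld,ksy,geksf] -> 16 lines: jywws vjswh hldwf mma mrjyp arnp zyz kve won uetm wagl ycn tld ksy geksf qny
Hunk 3: at line 7 remove [won,uetm,wagl] add [vchz] -> 14 lines: jywws vjswh hldwf mma mrjyp arnp zyz kve vchz ycn tld ksy geksf qny
Hunk 4: at line 10 remove [tld] add [kolqc,mbzk,xzan] -> 16 lines: jywws vjswh hldwf mma mrjyp arnp zyz kve vchz ycn kolqc mbzk xzan ksy geksf qny
Hunk 5: at line 2 remove [mma,mrjyp] add [kflp,slkx,ievpn] -> 17 lines: jywws vjswh hldwf kflp slkx ievpn arnp zyz kve vchz ycn kolqc mbzk xzan ksy geksf qny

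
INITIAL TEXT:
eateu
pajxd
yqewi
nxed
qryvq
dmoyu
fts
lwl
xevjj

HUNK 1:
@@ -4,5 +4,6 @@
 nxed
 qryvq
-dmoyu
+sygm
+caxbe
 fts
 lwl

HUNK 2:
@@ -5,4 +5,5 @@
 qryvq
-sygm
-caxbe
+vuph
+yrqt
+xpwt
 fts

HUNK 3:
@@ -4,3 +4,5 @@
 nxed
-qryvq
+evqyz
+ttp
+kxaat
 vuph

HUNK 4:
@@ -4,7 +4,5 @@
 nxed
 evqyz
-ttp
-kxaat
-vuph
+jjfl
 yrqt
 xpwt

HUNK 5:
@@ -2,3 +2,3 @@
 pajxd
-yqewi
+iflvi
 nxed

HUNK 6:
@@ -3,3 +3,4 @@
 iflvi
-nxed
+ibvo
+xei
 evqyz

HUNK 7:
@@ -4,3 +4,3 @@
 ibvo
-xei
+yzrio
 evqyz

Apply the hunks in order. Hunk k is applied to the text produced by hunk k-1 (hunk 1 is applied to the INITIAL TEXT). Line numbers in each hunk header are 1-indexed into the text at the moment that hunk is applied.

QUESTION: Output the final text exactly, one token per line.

Hunk 1: at line 4 remove [dmoyu] add [sygm,caxbe] -> 10 lines: eateu pajxd yqewi nxed qryvq sygm caxbe fts lwl xevjj
Hunk 2: at line 5 remove [sygm,caxbe] add [vuph,yrqt,xpwt] -> 11 lines: eateu pajxd yqewi nxed qryvq vuph yrqt xpwt fts lwl xevjj
Hunk 3: at line 4 remove [qryvq] add [evqyz,ttp,kxaat] -> 13 lines: eateu pajxd yqewi nxed evqyz ttp kxaat vuph yrqt xpwt fts lwl xevjj
Hunk 4: at line 4 remove [ttp,kxaat,vuph] add [jjfl] -> 11 lines: eateu pajxd yqewi nxed evqyz jjfl yrqt xpwt fts lwl xevjj
Hunk 5: at line 2 remove [yqewi] add [iflvi] -> 11 lines: eateu pajxd iflvi nxed evqyz jjfl yrqt xpwt fts lwl xevjj
Hunk 6: at line 3 remove [nxed] add [ibvo,xei] -> 12 lines: eateu pajxd iflvi ibvo xei evqyz jjfl yrqt xpwt fts lwl xevjj
Hunk 7: at line 4 remove [xei] add [yzrio] -> 12 lines: eateu pajxd iflvi ibvo yzrio evqyz jjfl yrqt xpwt fts lwl xevjj

Answer: eateu
pajxd
iflvi
ibvo
yzrio
evqyz
jjfl
yrqt
xpwt
fts
lwl
xevjj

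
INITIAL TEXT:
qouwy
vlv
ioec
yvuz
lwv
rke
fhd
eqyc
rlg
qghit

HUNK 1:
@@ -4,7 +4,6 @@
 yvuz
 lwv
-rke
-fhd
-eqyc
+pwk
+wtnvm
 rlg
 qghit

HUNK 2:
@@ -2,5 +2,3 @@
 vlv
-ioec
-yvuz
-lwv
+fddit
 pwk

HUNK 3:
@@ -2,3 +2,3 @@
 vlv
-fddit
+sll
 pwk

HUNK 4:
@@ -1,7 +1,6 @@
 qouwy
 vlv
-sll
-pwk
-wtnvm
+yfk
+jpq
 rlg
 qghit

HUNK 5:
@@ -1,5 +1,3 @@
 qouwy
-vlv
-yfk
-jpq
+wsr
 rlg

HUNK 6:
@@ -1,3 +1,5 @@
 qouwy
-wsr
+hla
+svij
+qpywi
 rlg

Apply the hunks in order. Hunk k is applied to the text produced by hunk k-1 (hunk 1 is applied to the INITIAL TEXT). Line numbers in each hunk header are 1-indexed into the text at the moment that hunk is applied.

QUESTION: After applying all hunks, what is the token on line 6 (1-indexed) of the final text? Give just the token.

Answer: qghit

Derivation:
Hunk 1: at line 4 remove [rke,fhd,eqyc] add [pwk,wtnvm] -> 9 lines: qouwy vlv ioec yvuz lwv pwk wtnvm rlg qghit
Hunk 2: at line 2 remove [ioec,yvuz,lwv] add [fddit] -> 7 lines: qouwy vlv fddit pwk wtnvm rlg qghit
Hunk 3: at line 2 remove [fddit] add [sll] -> 7 lines: qouwy vlv sll pwk wtnvm rlg qghit
Hunk 4: at line 1 remove [sll,pwk,wtnvm] add [yfk,jpq] -> 6 lines: qouwy vlv yfk jpq rlg qghit
Hunk 5: at line 1 remove [vlv,yfk,jpq] add [wsr] -> 4 lines: qouwy wsr rlg qghit
Hunk 6: at line 1 remove [wsr] add [hla,svij,qpywi] -> 6 lines: qouwy hla svij qpywi rlg qghit
Final line 6: qghit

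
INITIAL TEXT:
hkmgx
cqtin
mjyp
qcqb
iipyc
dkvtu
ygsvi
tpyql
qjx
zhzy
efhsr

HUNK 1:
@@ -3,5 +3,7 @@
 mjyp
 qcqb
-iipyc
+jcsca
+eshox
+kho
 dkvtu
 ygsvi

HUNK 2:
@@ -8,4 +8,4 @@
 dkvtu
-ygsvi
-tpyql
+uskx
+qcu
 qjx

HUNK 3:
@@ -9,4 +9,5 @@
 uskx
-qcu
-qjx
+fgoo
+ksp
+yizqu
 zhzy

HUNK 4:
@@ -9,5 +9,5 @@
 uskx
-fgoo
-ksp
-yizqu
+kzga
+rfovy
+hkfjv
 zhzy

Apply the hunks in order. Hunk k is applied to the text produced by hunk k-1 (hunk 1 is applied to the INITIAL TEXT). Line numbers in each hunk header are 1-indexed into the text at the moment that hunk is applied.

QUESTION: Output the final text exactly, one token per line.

Hunk 1: at line 3 remove [iipyc] add [jcsca,eshox,kho] -> 13 lines: hkmgx cqtin mjyp qcqb jcsca eshox kho dkvtu ygsvi tpyql qjx zhzy efhsr
Hunk 2: at line 8 remove [ygsvi,tpyql] add [uskx,qcu] -> 13 lines: hkmgx cqtin mjyp qcqb jcsca eshox kho dkvtu uskx qcu qjx zhzy efhsr
Hunk 3: at line 9 remove [qcu,qjx] add [fgoo,ksp,yizqu] -> 14 lines: hkmgx cqtin mjyp qcqb jcsca eshox kho dkvtu uskx fgoo ksp yizqu zhzy efhsr
Hunk 4: at line 9 remove [fgoo,ksp,yizqu] add [kzga,rfovy,hkfjv] -> 14 lines: hkmgx cqtin mjyp qcqb jcsca eshox kho dkvtu uskx kzga rfovy hkfjv zhzy efhsr

Answer: hkmgx
cqtin
mjyp
qcqb
jcsca
eshox
kho
dkvtu
uskx
kzga
rfovy
hkfjv
zhzy
efhsr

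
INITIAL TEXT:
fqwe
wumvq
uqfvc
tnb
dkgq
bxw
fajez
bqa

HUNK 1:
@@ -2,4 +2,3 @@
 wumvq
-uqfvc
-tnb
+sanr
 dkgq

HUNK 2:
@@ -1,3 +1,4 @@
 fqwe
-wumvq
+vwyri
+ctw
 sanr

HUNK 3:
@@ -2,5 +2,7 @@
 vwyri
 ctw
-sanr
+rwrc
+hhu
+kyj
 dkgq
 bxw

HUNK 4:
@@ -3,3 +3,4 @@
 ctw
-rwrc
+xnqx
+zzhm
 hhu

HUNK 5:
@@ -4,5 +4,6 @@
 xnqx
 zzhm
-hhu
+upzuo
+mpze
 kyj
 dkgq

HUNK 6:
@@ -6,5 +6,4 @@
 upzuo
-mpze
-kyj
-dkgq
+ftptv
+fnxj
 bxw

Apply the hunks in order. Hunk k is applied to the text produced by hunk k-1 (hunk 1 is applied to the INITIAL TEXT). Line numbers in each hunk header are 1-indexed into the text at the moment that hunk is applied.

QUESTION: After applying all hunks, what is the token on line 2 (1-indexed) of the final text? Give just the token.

Hunk 1: at line 2 remove [uqfvc,tnb] add [sanr] -> 7 lines: fqwe wumvq sanr dkgq bxw fajez bqa
Hunk 2: at line 1 remove [wumvq] add [vwyri,ctw] -> 8 lines: fqwe vwyri ctw sanr dkgq bxw fajez bqa
Hunk 3: at line 2 remove [sanr] add [rwrc,hhu,kyj] -> 10 lines: fqwe vwyri ctw rwrc hhu kyj dkgq bxw fajez bqa
Hunk 4: at line 3 remove [rwrc] add [xnqx,zzhm] -> 11 lines: fqwe vwyri ctw xnqx zzhm hhu kyj dkgq bxw fajez bqa
Hunk 5: at line 4 remove [hhu] add [upzuo,mpze] -> 12 lines: fqwe vwyri ctw xnqx zzhm upzuo mpze kyj dkgq bxw fajez bqa
Hunk 6: at line 6 remove [mpze,kyj,dkgq] add [ftptv,fnxj] -> 11 lines: fqwe vwyri ctw xnqx zzhm upzuo ftptv fnxj bxw fajez bqa
Final line 2: vwyri

Answer: vwyri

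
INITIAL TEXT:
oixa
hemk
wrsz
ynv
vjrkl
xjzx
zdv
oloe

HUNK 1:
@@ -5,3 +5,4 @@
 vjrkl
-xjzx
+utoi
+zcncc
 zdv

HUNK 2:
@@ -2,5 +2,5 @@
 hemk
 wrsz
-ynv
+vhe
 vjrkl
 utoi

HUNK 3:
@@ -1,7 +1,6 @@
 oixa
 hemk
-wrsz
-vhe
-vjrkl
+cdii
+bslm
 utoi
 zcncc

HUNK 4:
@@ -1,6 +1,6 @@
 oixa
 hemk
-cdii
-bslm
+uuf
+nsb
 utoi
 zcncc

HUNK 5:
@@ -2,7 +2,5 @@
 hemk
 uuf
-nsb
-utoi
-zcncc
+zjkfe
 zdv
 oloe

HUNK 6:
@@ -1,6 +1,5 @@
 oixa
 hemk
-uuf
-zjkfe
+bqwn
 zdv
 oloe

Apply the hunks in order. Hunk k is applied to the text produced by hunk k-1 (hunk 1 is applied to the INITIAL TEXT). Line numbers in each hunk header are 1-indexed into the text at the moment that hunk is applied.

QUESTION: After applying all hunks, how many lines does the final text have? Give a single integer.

Hunk 1: at line 5 remove [xjzx] add [utoi,zcncc] -> 9 lines: oixa hemk wrsz ynv vjrkl utoi zcncc zdv oloe
Hunk 2: at line 2 remove [ynv] add [vhe] -> 9 lines: oixa hemk wrsz vhe vjrkl utoi zcncc zdv oloe
Hunk 3: at line 1 remove [wrsz,vhe,vjrkl] add [cdii,bslm] -> 8 lines: oixa hemk cdii bslm utoi zcncc zdv oloe
Hunk 4: at line 1 remove [cdii,bslm] add [uuf,nsb] -> 8 lines: oixa hemk uuf nsb utoi zcncc zdv oloe
Hunk 5: at line 2 remove [nsb,utoi,zcncc] add [zjkfe] -> 6 lines: oixa hemk uuf zjkfe zdv oloe
Hunk 6: at line 1 remove [uuf,zjkfe] add [bqwn] -> 5 lines: oixa hemk bqwn zdv oloe
Final line count: 5

Answer: 5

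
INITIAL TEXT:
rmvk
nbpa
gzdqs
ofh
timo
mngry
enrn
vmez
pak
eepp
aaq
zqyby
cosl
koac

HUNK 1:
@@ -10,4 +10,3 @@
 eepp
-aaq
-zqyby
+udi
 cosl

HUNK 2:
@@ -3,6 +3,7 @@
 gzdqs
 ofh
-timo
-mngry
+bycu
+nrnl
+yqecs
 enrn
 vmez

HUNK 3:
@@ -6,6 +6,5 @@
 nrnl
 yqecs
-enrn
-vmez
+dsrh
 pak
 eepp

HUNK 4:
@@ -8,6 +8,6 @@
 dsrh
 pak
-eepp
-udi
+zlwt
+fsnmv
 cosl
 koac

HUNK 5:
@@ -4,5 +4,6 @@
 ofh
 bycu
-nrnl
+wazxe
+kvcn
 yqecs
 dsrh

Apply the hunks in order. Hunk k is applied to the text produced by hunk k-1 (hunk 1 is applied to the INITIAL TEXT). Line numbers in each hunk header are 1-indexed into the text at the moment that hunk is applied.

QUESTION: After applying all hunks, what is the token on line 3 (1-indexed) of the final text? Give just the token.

Hunk 1: at line 10 remove [aaq,zqyby] add [udi] -> 13 lines: rmvk nbpa gzdqs ofh timo mngry enrn vmez pak eepp udi cosl koac
Hunk 2: at line 3 remove [timo,mngry] add [bycu,nrnl,yqecs] -> 14 lines: rmvk nbpa gzdqs ofh bycu nrnl yqecs enrn vmez pak eepp udi cosl koac
Hunk 3: at line 6 remove [enrn,vmez] add [dsrh] -> 13 lines: rmvk nbpa gzdqs ofh bycu nrnl yqecs dsrh pak eepp udi cosl koac
Hunk 4: at line 8 remove [eepp,udi] add [zlwt,fsnmv] -> 13 lines: rmvk nbpa gzdqs ofh bycu nrnl yqecs dsrh pak zlwt fsnmv cosl koac
Hunk 5: at line 4 remove [nrnl] add [wazxe,kvcn] -> 14 lines: rmvk nbpa gzdqs ofh bycu wazxe kvcn yqecs dsrh pak zlwt fsnmv cosl koac
Final line 3: gzdqs

Answer: gzdqs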